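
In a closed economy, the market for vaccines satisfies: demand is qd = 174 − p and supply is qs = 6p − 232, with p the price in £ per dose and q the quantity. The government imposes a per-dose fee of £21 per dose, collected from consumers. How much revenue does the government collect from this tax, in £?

Without the tax, 174 − p = 6p − 232 gives 7p = 406, so p* = £58 and q* = 116.
With the tax collected from consumers, demand (in seller-price terms) shifts: qd = 174 − (p + 21).
New equilibrium: consumers pay £76, sellers receive £55, q = 98. (Wedge: pb − ps = 21.)
Revenue = t · Q = 21 · 98 = £2058.

Tax revenue = £2058.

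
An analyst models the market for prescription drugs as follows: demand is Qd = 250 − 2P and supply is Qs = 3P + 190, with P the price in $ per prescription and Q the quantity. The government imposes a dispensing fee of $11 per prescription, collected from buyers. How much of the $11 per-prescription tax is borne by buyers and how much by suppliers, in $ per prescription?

Buyers bear $6.6 per prescription; suppliers bear $4.4 per prescription.

Without the tax, 250 − 2P = 3P + 190 gives 5P = 60, so P* = $12 and Q* = 226.
With the tax collected from buyers, demand (in seller-price terms) shifts: Qd = 250 − 2(P + 11).
New equilibrium: buyers pay $18.6, suppliers receive $7.6, Q = 212.8. (Wedge: Pb − Ps = 11.)
Burden on buyers: $6.6; on suppliers: $4.4. (They sum to $11.)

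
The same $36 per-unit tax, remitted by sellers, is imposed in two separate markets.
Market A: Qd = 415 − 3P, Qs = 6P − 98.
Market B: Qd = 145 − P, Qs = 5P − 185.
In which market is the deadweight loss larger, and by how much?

Market A, by $756.

Market A: pre-tax P* = $57, Q* = 244; post-tax Q = 172; deadweight loss = $1296.
Market B: pre-tax P* = $55, Q* = 90; post-tax Q = 60; deadweight loss = $540.
Difference: $1296 vs $540 → market A is larger by $756.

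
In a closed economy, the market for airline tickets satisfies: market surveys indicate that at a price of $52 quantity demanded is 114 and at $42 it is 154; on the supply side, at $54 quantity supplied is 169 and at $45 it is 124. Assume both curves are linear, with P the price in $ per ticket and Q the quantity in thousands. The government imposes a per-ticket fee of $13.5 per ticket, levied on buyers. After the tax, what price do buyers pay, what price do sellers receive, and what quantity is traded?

Demand slope: (154 − 114)/(42 − 52) = -4, so Qd = 322 − 4P.
Supply slope: (124 − 169)/(45 − 54) = 5, so Qs = 5P − 101.
Without the tax, 322 − 4P = 5P − 101 gives 9P = 423, so P* = $47 and Q* = 134.
With the tax collected from buyers, demand (in seller-price terms) shifts: Qd = 322 − 4(P + 13.5).
New equilibrium: buyers pay $54.5, sellers receive $41, Q = 104. (Wedge: Pb − Ps = 13.5.)
The less price-elastic side of the market bears the larger share of a per-unit tax.

Buyers pay $54.5; sellers receive $41; quantity = 104.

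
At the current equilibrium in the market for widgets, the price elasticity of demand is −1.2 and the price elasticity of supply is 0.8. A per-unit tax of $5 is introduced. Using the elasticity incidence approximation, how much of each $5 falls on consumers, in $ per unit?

Incidence ratio: consumers' share ≈ εs / (εs + |εd|) = 0.8 / (0.8 + 1.2) = 0.4.
So consumers bear ≈ 0.4 × $5 = $2; producers bear $3.

Consumers bear ≈ $2 per unit.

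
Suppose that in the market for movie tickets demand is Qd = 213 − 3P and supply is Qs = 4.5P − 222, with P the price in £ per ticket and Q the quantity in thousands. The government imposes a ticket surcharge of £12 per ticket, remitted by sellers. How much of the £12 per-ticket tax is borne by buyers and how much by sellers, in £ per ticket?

Without the tax, 213 − 3P = 4.5P − 222 gives 7.5P = 435, so P* = £58 and Q* = 39.
With the tax collected from sellers, supply shifts: Qs = 4.5(P − 12) − 222.
New equilibrium: buyers pay £65.2, sellers receive £53.2, Q = 17.4. (Wedge: Pb − Ps = 12.)
Burden on buyers: £7.2; on sellers: £4.8. (They sum to £12.)
The less price-elastic side of the market bears the larger share of a per-unit tax.

Buyers bear £7.2 per ticket; sellers bear £4.8 per ticket.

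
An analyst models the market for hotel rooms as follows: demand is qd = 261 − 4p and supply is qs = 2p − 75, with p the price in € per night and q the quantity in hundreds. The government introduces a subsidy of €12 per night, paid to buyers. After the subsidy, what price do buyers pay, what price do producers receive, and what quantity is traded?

Buyers pay €52; producers receive €64; quantity = 53.

Without the subsidy, 261 − 4p = 2p − 75 gives 6p = 336, so p* = €56 and q* = 37.
With a per-unit subsidy paid to buyers, each effectively pays p − 12, so demand becomes qd = 261 − 4(p − 12).
Solving gives q = 53 with buyers paying €52 and producers receiving €64 (the €12 wedge).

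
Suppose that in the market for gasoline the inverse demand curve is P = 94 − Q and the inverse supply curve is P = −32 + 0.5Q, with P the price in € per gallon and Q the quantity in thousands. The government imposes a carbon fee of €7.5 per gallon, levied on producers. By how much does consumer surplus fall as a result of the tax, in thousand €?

Rewrite in direct form: Qd = 94 − P and Qs = 2P + 64.
Without the tax, 94 − P = 2P + 64 gives 3P = 30, so P* = €10 and Q* = 84.
With the tax collected from producers, supply shifts: Qs = 2(P − 7.5) + 64.
New equilibrium: consumers pay €15, producers receive €7.5, Q = 79. (Wedge: Pb − Ps = 7.5.)
ΔCS is the trapezoid between Q = 79 and Q = 84 of height €5: ½ · (84 + 79) · 5 = €407.5.

Consumer surplus falls by €407.5 thousand.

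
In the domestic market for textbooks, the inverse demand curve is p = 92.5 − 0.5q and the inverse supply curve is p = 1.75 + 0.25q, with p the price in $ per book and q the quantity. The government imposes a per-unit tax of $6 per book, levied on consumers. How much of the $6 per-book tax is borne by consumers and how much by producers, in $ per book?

Inverting to q(p) form: qd = 185 − 2p; qs = 4p − 7.
Without the tax, 185 − 2p = 4p − 7 gives 6p = 192, so p* = $32 and q* = 121.
With the tax collected from consumers, demand (in seller-price terms) shifts: qd = 185 − 2(p + 6).
New equilibrium: consumers pay $36, producers receive $30, q = 113. (Wedge: pb − ps = 6.)
Burden on consumers: $4; on producers: $2. (They sum to $6.)

Consumers bear $4 per book; producers bear $2 per book.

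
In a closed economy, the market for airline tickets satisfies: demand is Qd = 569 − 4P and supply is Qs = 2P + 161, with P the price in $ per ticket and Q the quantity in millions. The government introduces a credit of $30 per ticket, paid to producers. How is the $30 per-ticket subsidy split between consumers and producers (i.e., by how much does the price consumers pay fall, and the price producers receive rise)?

Without the subsidy, 569 − 4P = 2P + 161 gives 6P = 408, so P* = $68 and Q* = 297.
With a per-unit subsidy paid to producers, each receives P + 30 per unit sold, so supply becomes Qs = 2(P + 30) + 161.
New equilibrium: consumers pay $58, producers receive $88, Q = 337. (Wedge: Pb − Ps = −30.)
Gain to consumers: $10; to producers: $20. (They sum to $30.)

Consumers gain $10 per ticket; producers gain $20 per ticket.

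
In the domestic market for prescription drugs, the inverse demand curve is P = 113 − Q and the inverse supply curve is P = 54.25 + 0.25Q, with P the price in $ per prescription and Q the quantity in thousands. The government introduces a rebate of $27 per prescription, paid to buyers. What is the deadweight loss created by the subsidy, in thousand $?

Inverting to Q(P) form: Qd = 113 − P; Qs = 4P − 217.
Without the subsidy, 113 − P = 4P − 217 gives 5P = 330, so P* = $66 and Q* = 47.
With a per-unit subsidy paid to buyers, each effectively pays P − 27, so demand becomes Qd = 113 − (P − 27).
New equilibrium: buyers pay $44.4, producers receive $71.4, Q = 68.6. (Wedge: Pb − Ps = −27.)
Quantity rises by |ΔQ| = |47 − 68.6| = 21.6.
DWL = ½ · t · |ΔQ| = ½ · 27 · 21.6 = $291.6.

Deadweight loss = $291.6 thousand.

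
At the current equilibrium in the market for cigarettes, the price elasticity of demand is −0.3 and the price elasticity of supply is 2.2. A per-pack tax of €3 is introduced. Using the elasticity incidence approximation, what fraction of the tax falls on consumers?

Incidence ratio: consumers' share ≈ εs / (εs + |εd|) = 2.2 / (2.2 + 0.3) = 0.88.
Supply is the more elastic side, so consumers bear the larger share.

Consumers' share ≈ 0.88.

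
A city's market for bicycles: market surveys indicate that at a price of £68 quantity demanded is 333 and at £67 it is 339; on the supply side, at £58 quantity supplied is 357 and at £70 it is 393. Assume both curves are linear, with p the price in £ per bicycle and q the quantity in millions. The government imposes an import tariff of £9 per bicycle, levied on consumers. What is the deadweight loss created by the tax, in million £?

Deadweight loss = £81 million.

Demand slope: (339 − 333)/(67 − 68) = -6, so qd = 741 − 6p.
Supply slope: (393 − 357)/(70 − 58) = 3, so qs = 3p + 183.
Without the tax, 741 − 6p = 3p + 183 gives 9p = 558, so p* = £62 and q* = 369.
With the tax collected from consumers, demand (in seller-price terms) shifts: qd = 741 − 6(p + 9).
New equilibrium: consumers pay £65, suppliers receive £56, q = 351. (Wedge: pb − ps = 9.)
Quantity falls by |ΔQ| = |369 − 351| = 18.
DWL = ½ · t · |ΔQ| = ½ · 9 · 18 = £81.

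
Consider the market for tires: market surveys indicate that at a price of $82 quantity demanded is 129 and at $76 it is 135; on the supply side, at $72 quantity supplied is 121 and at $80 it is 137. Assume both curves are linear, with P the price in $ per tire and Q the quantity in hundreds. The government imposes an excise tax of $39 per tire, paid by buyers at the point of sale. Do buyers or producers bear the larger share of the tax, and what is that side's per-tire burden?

Demand slope: (135 − 129)/(76 − 82) = -1, so Qd = 211 − P.
Supply slope: (137 − 121)/(80 − 72) = 2, so Qs = 2P − 23.
Before the tax: set 211 − P = 2P − 23 → P* = $78, Q* = 133.
With the tax collected from buyers, demand (in seller-price terms) shifts: Qd = 211 − (P + 39).
New equilibrium: buyers pay $104, producers receive $65, Q = 107. (Wedge: Pb − Ps = 39.)
Per-tire burden: buyers $26, producers $13.
Buyers take the larger share because demand is less price-elastic here (demand slope 1 vs supply slope 2).

Buyers bear the larger share: $26 per tire.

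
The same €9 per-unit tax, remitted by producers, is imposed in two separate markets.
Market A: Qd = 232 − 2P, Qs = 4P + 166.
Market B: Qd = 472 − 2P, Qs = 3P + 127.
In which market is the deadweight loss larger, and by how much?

Market A: pre-tax P* = €11, Q* = 210; post-tax Q = 198; deadweight loss = €54.
Market B: pre-tax P* = €69, Q* = 334; post-tax Q = 323.2; deadweight loss = €48.6.
Difference: €54 vs €48.6 → market A is larger by €5.4.

Market A, by €5.4.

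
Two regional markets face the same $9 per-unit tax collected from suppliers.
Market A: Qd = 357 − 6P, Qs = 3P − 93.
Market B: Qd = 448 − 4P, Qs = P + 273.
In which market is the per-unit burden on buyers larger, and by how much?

Market A: pre-tax P* = $50, Q* = 57; post-tax Q = 39; per-unit burden on buyers = $3.
Market B: pre-tax P* = $35, Q* = 308; post-tax Q = 300.8; per-unit burden on buyers = $1.8.
Difference: $3 vs $1.8 → market A is larger by $1.2.

Market A, by $1.2.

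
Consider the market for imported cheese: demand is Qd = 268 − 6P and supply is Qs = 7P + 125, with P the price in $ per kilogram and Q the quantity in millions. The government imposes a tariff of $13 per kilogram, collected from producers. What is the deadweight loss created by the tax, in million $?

Deadweight loss = $273 million.

Without the tax, 268 − 6P = 7P + 125 gives 13P = 143, so P* = $11 and Q* = 202.
With the tax collected from producers, supply shifts: Qs = 7(P − 13) + 125.
New equilibrium: buyers pay $18, producers receive $5, Q = 160. (Wedge: Pb − Ps = 13.)
Quantity falls by |ΔQ| = |202 − 160| = 42.
DWL = ½ · t · |ΔQ| = ½ · 13 · 42 = $273.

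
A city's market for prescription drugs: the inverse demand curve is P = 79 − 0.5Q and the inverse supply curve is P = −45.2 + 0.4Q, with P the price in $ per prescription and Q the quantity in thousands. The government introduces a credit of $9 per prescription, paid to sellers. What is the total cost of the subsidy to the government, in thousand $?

Rewrite in direct form: Qd = 158 − 2P and Qs = 2.5P + 113.
Before the subsidy: set 158 − 2P = 2.5P + 113 → P* = $10, Q* = 138.
With a per-unit subsidy paid to sellers, each receives P + 9 per unit sold, so supply becomes Qs = 2.5(P + 9) + 113.
New equilibrium: buyers pay $5, sellers receive $14, Q = 148. (Wedge: Pb − Ps = −9.)
Outlay = t · Q = 9 · 148 = $1332.

Government outlay = $1332 thousand.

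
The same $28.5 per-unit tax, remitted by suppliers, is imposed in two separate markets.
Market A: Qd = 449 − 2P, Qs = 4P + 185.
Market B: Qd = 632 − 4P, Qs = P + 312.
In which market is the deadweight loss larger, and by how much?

Market A: pre-tax P* = $44, Q* = 361; post-tax Q = 323; deadweight loss = $541.5.
Market B: pre-tax P* = $64, Q* = 376; post-tax Q = 353.2; deadweight loss = $324.9.
Difference: $541.5 vs $324.9 → market A is larger by $216.6.

Market A, by $216.6.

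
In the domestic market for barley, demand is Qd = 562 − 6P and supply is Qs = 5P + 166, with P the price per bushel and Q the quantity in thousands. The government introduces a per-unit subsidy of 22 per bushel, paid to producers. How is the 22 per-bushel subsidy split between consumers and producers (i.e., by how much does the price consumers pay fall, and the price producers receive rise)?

Consumers gain 10 per bushel; producers gain 12 per bushel.

Before the subsidy: set 562 − 6P = 5P + 166 → P* = 36, Q* = 346.
With a per-unit subsidy paid to producers, each receives P + 22 per unit sold, so supply becomes Qs = 5(P + 22) + 166.
New equilibrium: consumers pay 26, producers receive 48, Q = 406. (Wedge: Pb − Ps = −22.)
Gain to consumers: 10; to producers: 12. (They sum to 22.)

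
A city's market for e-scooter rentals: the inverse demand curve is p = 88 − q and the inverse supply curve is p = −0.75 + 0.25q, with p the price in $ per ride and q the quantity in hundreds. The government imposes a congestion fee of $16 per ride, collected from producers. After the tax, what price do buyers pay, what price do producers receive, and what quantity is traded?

Buyers pay $29.8; producers receive $13.8; quantity = 58.2.

Inverting to q(p) form: qd = 88 − p; qs = 4p + 3.
Without the tax, 88 − p = 4p + 3 gives 5p = 85, so p* = $17 and q* = 71.
With the tax collected from producers, supply shifts: qs = 4(p − 16) + 3.
New equilibrium: buyers pay $29.8, producers receive $13.8, q = 58.2. (Wedge: pb − ps = 16.)
The less price-elastic side of the market bears the larger share of a per-unit tax.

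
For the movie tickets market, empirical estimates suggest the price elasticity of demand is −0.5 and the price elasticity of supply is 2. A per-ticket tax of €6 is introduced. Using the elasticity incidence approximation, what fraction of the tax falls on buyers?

Incidence ratio: buyers' share ≈ εs / (εs + |εd|) = 2 / (2 + 0.5) = 0.8.
Supply is the more elastic side, so buyers bear the larger share.

Buyers' share ≈ 0.8.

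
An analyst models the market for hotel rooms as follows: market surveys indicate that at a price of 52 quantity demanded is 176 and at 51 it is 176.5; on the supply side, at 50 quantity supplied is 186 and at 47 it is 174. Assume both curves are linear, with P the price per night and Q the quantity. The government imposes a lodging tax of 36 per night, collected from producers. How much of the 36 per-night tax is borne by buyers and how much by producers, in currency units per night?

Demand slope: (176.5 − 176)/(51 − 52) = -0.5, so Qd = 202 − 0.5P.
Supply slope: (174 − 186)/(47 − 50) = 4, so Qs = 4P − 14.
Without the tax, 202 − 0.5P = 4P − 14 gives 4.5P = 216, so P* = 48 and Q* = 178.
With the tax collected from producers, supply shifts: Qs = 4(P − 36) − 14.
New equilibrium: buyers pay 80, producers receive 44, Q = 162. (Wedge: Pb − Ps = 36.)
Burden on buyers: 32; on producers: 4. (They sum to 36.)
The less price-elastic side of the market bears the larger share of a per-unit tax.

Buyers bear 32 per night; producers bear 4 per night.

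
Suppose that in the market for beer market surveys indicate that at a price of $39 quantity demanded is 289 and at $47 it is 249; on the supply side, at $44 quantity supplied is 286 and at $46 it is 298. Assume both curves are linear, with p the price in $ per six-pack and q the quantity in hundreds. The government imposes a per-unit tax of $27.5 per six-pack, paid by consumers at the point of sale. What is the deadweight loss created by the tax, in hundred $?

Deadweight loss = $1031.25 hundred.

Demand slope: (249 − 289)/(47 − 39) = -5, so qd = 484 − 5p.
Supply slope: (298 − 286)/(46 − 44) = 6, so qs = 6p + 22.
Without the tax, 484 − 5p = 6p + 22 gives 11p = 462, so p* = $42 and q* = 274.
With the tax collected from consumers, demand (in seller-price terms) shifts: qd = 484 − 5(p + 27.5).
New equilibrium: consumers pay $57, sellers receive $29.5, q = 199. (Wedge: pb − ps = 27.5.)
Quantity falls by |ΔQ| = |274 − 199| = 75.
DWL = ½ · t · |ΔQ| = ½ · 27.5 · 75 = $1031.25.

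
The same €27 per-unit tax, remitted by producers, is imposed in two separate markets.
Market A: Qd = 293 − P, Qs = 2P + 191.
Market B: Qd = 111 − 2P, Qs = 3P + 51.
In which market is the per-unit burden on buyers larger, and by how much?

Market A, by €1.8.

Market A: pre-tax P* = €34, Q* = 259; post-tax Q = 241; per-unit burden on buyers = €18.
Market B: pre-tax P* = €12, Q* = 87; post-tax Q = 54.6; per-unit burden on buyers = €16.2.
Difference: €18 vs €16.2 → market A is larger by €1.8.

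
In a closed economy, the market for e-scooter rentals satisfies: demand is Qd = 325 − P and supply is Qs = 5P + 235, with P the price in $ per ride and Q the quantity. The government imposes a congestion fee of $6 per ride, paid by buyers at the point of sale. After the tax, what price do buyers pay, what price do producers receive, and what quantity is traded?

Buyers pay $20; producers receive $14; quantity = 305.

Without the tax, 325 − P = 5P + 235 gives 6P = 90, so P* = $15 and Q* = 310.
With the tax collected from buyers, demand (in seller-price terms) shifts: Qd = 325 − (P + 6).
Solving gives Q = 305 with buyers paying $20 and producers receiving $14 (the $6 wedge).
The less price-elastic side of the market bears the larger share of a per-unit tax.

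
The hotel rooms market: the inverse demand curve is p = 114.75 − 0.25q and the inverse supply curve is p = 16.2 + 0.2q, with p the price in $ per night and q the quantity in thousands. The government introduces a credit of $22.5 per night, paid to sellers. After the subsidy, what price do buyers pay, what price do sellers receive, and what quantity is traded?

Inverting to q(p) form: qd = 459 − 4p; qs = 5p − 81.
Without the subsidy, 459 − 4p = 5p − 81 gives 9p = 540, so p* = $60 and q* = 219.
With a per-unit subsidy paid to sellers, each receives p + 22.5 per unit sold, so supply becomes qs = 5(p + 22.5) − 81.
New equilibrium: buyers pay $47.5, sellers receive $70, q = 269. (Wedge: pb − ps = −22.5.)

Buyers pay $47.5; sellers receive $70; quantity = 269.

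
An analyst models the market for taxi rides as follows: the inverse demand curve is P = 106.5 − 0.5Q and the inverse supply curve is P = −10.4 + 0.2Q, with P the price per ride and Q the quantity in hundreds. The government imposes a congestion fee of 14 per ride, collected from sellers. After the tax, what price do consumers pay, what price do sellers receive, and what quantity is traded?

Consumers pay 33; sellers receive 19; quantity = 147.

Inverting to Q(P) form: Qd = 213 − 2P; Qs = 5P + 52.
Before the tax: set 213 − 2P = 5P + 52 → P* = 23, Q* = 167.
With the tax collected from sellers, supply shifts: Qs = 5(P − 14) + 52.
New equilibrium: consumers pay 33, sellers receive 19, Q = 147. (Wedge: Pb − Ps = 14.)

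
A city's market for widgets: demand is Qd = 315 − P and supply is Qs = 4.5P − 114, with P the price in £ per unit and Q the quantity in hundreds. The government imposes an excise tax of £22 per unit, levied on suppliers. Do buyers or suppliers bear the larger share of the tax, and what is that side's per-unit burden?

Without the tax, 315 − P = 4.5P − 114 gives 5.5P = 429, so P* = £78 and Q* = 237.
With the tax collected from suppliers, supply shifts: Qs = 4.5(P − 22) − 114.
New equilibrium: buyers pay £96, suppliers receive £74, Q = 219. (Wedge: Pb − Ps = 22.)
Per-unit burden: buyers £18, suppliers £4.
Buyers take the larger share because demand is less price-elastic here (demand slope 1 vs supply slope 4.5).
The less price-elastic side of the market bears the larger share of a per-unit tax.

Buyers bear the larger share: £18 per unit.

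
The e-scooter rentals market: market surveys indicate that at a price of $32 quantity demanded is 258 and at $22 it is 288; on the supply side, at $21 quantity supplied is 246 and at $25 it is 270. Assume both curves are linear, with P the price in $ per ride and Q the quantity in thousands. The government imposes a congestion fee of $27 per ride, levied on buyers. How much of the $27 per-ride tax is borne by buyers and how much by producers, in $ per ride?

Buyers bear $18 per ride; producers bear $9 per ride.

Demand slope: (288 − 258)/(22 − 32) = -3, so Qd = 354 − 3P.
Supply slope: (270 − 246)/(25 − 21) = 6, so Qs = 6P + 120.
Without the tax, 354 − 3P = 6P + 120 gives 9P = 234, so P* = $26 and Q* = 276.
With the tax collected from buyers, demand (in seller-price terms) shifts: Qd = 354 − 3(P + 27).
New equilibrium: buyers pay $44, producers receive $17, Q = 222. (Wedge: Pb − Ps = 27.)
Burden on buyers: $18; on producers: $9. (They sum to $27.)
The less price-elastic side of the market bears the larger share of a per-unit tax.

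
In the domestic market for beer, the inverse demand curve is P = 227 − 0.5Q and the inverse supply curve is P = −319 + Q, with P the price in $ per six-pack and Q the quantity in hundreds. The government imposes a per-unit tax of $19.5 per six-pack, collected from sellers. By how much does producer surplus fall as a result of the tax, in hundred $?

Rewrite in direct form: Qd = 454 − 2P and Qs = P + 319.
Without the tax, 454 − 2P = P + 319 gives 3P = 135, so P* = $45 and Q* = 364.
With the tax collected from sellers, supply shifts: Qs = (P − 19.5) + 319.
Solving gives Q = 351 with buyers paying $51.5 and sellers receiving $32 (the $19.5 wedge).
ΔPS is the trapezoid between Q = 351 and Q = 364 of height $13: ½ · (364 + 351) · 13 = $4647.5.

Producer surplus falls by $4647.5 hundred.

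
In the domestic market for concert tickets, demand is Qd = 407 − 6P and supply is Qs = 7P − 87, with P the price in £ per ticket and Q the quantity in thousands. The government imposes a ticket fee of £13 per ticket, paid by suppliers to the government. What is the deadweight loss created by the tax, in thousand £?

Deadweight loss = £273 thousand.

Without the tax, 407 − 6P = 7P − 87 gives 13P = 494, so P* = £38 and Q* = 179.
With the tax collected from suppliers, supply shifts: Qs = 7(P − 13) − 87.
Solving gives Q = 137 with consumers paying £45 and suppliers receiving £32 (the £13 wedge).
Quantity falls by |ΔQ| = |179 − 137| = 42.
DWL = ½ · t · |ΔQ| = ½ · 13 · 42 = £273.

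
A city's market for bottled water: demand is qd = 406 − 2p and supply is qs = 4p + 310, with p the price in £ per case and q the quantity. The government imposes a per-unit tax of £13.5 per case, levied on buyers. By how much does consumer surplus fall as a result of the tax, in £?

Without the tax, 406 − 2p = 4p + 310 gives 6p = 96, so p* = £16 and q* = 374.
With the tax collected from buyers, demand (in seller-price terms) shifts: qd = 406 − 2(p + 13.5).
Solving gives q = 356 with buyers paying £25 and suppliers receiving £11.5 (the £13.5 wedge).
ΔCS is the trapezoid between Q = 356 and Q = 374 of height £9: ½ · (374 + 356) · 9 = £3285.

Consumer surplus falls by £3285.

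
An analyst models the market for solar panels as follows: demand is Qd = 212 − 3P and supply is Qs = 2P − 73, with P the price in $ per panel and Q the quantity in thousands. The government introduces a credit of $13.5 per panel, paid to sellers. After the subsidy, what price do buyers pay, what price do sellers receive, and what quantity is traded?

Without the subsidy, 212 − 3P = 2P − 73 gives 5P = 285, so P* = $57 and Q* = 41.
With a per-unit subsidy paid to sellers, each receives P + 13.5 per unit sold, so supply becomes Qs = 2(P + 13.5) − 73.
Solving gives Q = 57.2 with buyers paying $51.6 and sellers receiving $65.1 (the $13.5 wedge).

Buyers pay $51.6; sellers receive $65.1; quantity = 57.2.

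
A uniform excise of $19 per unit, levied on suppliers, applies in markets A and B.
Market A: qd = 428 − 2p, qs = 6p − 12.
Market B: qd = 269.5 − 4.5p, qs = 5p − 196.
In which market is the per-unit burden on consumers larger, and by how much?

Market A, by $4.25.

Market A: pre-tax p* = $55, q* = 318; post-tax q = 289.5; per-unit burden on consumers = $14.25.
Market B: pre-tax p* = $49, q* = 49; post-tax q = 4; per-unit burden on consumers = $10.
Difference: $14.25 vs $10 → market A is larger by $4.25.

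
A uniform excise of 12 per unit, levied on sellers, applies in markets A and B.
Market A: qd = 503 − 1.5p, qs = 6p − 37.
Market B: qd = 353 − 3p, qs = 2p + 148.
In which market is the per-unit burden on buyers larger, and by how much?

Market A, by 4.8.

Market A: pre-tax p* = 72, q* = 395; post-tax q = 380.6; per-unit burden on buyers = 9.6.
Market B: pre-tax p* = 41, q* = 230; post-tax q = 215.6; per-unit burden on buyers = 4.8.
Difference: 9.6 vs 4.8 → market A is larger by 4.8.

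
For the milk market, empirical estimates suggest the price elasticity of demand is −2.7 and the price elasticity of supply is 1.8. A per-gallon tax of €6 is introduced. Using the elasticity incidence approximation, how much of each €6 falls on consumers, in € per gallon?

Incidence ratio: consumers' share ≈ εs / (εs + |εd|) = 1.8 / (1.8 + 2.7) = 0.4.
So consumers bear ≈ 0.4 × €6 = €2.4; sellers bear €3.6.

Consumers bear ≈ €2.4 per gallon.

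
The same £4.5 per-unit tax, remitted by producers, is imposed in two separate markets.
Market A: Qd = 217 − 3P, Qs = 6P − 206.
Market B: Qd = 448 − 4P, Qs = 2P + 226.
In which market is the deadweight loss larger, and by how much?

Market A, by £6.75.

Market A: pre-tax P* = £47, Q* = 76; post-tax Q = 67; deadweight loss = £20.25.
Market B: pre-tax P* = £37, Q* = 300; post-tax Q = 294; deadweight loss = £13.5.
Difference: £20.25 vs £13.5 → market A is larger by £6.75.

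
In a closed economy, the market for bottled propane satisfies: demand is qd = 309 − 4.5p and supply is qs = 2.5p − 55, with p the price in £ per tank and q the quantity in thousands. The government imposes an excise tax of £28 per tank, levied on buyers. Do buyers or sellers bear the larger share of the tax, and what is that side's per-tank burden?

Before the tax: set 309 − 4.5p = 2.5p − 55 → p* = £52, q* = 75.
With the tax collected from buyers, demand (in seller-price terms) shifts: qd = 309 − 4.5(p + 28).
New equilibrium: buyers pay £62, sellers receive £34, q = 30. (Wedge: pb − ps = 28.)
Per-tank burden: buyers £10, sellers £18.
Sellers take the larger share because supply is less price-elastic here (demand slope 4.5 vs supply slope 2.5).

Sellers bear the larger share: £18 per tank.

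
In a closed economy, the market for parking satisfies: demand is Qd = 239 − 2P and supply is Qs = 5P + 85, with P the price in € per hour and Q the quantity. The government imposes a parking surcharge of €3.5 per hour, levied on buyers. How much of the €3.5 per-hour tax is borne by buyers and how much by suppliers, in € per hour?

Buyers bear €2.5 per hour; suppliers bear €1 per hour.

Without the tax, 239 − 2P = 5P + 85 gives 7P = 154, so P* = €22 and Q* = 195.
With the tax collected from buyers, demand (in seller-price terms) shifts: Qd = 239 − 2(P + 3.5).
New equilibrium: buyers pay €24.5, suppliers receive €21, Q = 190. (Wedge: Pb − Ps = 3.5.)
Burden on buyers: €2.5; on suppliers: €1. (They sum to €3.5.)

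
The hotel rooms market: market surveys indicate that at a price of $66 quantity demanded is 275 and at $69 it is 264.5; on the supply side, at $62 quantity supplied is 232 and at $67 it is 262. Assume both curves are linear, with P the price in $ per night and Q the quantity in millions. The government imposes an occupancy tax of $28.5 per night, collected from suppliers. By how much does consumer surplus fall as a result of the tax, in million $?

Consumer surplus falls by $4257 million.

Demand slope: (264.5 − 275)/(69 − 66) = -3.5, so Qd = 506 − 3.5P.
Supply slope: (262 − 232)/(67 − 62) = 6, so Qs = 6P − 140.
Without the tax, 506 − 3.5P = 6P − 140 gives 9.5P = 646, so P* = $68 and Q* = 268.
With the tax collected from suppliers, supply shifts: Qs = 6(P − 28.5) − 140.
Solving gives Q = 205 with buyers paying $86 and suppliers receiving $57.5 (the $28.5 wedge).
ΔCS is the trapezoid between Q = 205 and Q = 268 of height $18: ½ · (268 + 205) · 18 = $4257.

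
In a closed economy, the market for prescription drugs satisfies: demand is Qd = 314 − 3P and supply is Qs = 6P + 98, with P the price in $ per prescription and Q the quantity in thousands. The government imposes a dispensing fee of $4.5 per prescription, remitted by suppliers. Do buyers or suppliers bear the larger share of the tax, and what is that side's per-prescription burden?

Buyers bear the larger share: $3 per prescription.

Without the tax, 314 − 3P = 6P + 98 gives 9P = 216, so P* = $24 and Q* = 242.
With the tax collected from suppliers, supply shifts: Qs = 6(P − 4.5) + 98.
Solving gives Q = 233 with buyers paying $27 and suppliers receiving $22.5 (the $4.5 wedge).
Per-prescription burden: buyers $3, suppliers $1.5.
Buyers take the larger share because demand is less price-elastic here (demand slope 3 vs supply slope 6).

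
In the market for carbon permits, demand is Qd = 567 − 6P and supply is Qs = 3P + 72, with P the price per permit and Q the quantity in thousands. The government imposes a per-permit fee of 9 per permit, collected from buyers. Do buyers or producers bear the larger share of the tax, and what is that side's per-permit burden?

Before the tax: set 567 − 6P = 3P + 72 → P* = 55, Q* = 237.
With the tax collected from buyers, demand (in seller-price terms) shifts: Qd = 567 − 6(P + 9).
Solving gives Q = 219 with buyers paying 58 and producers receiving 49 (the 9 wedge).
Per-permit burden: buyers 3, producers 6.
Producers take the larger share because supply is less price-elastic here (demand slope 6 vs supply slope 3).
The less price-elastic side of the market bears the larger share of a per-unit tax.

Producers bear the larger share: 6 per permit.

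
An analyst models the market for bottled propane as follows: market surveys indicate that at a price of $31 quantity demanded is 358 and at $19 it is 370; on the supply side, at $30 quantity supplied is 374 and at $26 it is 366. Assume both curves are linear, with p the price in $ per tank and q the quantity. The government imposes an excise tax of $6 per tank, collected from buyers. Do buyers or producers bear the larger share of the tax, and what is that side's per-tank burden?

Buyers bear the larger share: $4 per tank.

Demand slope: (370 − 358)/(19 − 31) = -1, so qd = 389 − p.
Supply slope: (366 − 374)/(26 − 30) = 2, so qs = 2p + 314.
Without the tax, 389 − p = 2p + 314 gives 3p = 75, so p* = $25 and q* = 364.
With the tax collected from buyers, demand (in seller-price terms) shifts: qd = 389 − (p + 6).
Solving gives q = 360 with buyers paying $29 and producers receiving $23 (the $6 wedge).
Per-tank burden: buyers $4, producers $2.
Buyers take the larger share because demand is less price-elastic here (demand slope 1 vs supply slope 2).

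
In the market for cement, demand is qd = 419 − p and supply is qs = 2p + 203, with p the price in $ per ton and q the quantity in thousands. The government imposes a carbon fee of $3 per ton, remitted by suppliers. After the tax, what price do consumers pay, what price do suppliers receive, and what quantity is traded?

Before the tax: set 419 − p = 2p + 203 → p* = $72, q* = 347.
With the tax collected from suppliers, supply shifts: qs = 2(p − 3) + 203.
New equilibrium: consumers pay $74, suppliers receive $71, q = 345. (Wedge: pb − ps = 3.)

Consumers pay $74; suppliers receive $71; quantity = 345.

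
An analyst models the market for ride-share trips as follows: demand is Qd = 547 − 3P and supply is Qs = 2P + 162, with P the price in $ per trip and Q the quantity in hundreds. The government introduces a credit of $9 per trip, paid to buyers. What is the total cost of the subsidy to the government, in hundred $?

Government outlay = $2941.2 hundred.

Before the subsidy: set 547 − 3P = 2P + 162 → P* = $77, Q* = 316.
With a per-unit subsidy paid to buyers, each effectively pays P − 9, so demand becomes Qd = 547 − 3(P − 9).
Solving gives Q = 326.8 with buyers paying $73.4 and suppliers receiving $82.4 (the $9 wedge).
Outlay = t · Q = 9 · 326.8 = $2941.2.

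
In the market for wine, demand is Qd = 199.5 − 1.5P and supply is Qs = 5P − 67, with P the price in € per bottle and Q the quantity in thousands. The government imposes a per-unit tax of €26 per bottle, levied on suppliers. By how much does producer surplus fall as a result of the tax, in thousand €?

Without the tax, 199.5 − 1.5P = 5P − 67 gives 6.5P = 266.5, so P* = €41 and Q* = 138.
With the tax collected from suppliers, supply shifts: Qs = 5(P − 26) − 67.
New equilibrium: buyers pay €61, suppliers receive €35, Q = 108. (Wedge: Pb − Ps = 26.)
ΔPS is the trapezoid between Q = 108 and Q = 138 of height €6: ½ · (138 + 108) · 6 = €738.

Producer surplus falls by €738 thousand.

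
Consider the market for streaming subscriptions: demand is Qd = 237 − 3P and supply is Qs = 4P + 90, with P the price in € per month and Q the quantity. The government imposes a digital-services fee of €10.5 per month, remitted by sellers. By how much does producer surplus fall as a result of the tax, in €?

Before the tax: set 237 − 3P = 4P + 90 → P* = €21, Q* = 174.
With the tax collected from sellers, supply shifts: Qs = 4(P − 10.5) + 90.
New equilibrium: buyers pay €27, sellers receive €16.5, Q = 156. (Wedge: Pb − Ps = 10.5.)
ΔPS is the trapezoid between Q = 156 and Q = 174 of height €4.5: ½ · (174 + 156) · 4.5 = €742.5.

Producer surplus falls by €742.5.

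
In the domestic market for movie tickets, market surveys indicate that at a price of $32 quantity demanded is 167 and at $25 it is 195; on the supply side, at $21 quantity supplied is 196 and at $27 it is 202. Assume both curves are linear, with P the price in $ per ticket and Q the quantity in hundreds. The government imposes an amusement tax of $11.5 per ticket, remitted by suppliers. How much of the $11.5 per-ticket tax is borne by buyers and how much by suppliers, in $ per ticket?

Buyers bear $2.3 per ticket; suppliers bear $9.2 per ticket.

Demand slope: (195 − 167)/(25 − 32) = -4, so Qd = 295 − 4P.
Supply slope: (202 − 196)/(27 − 21) = 1, so Qs = P + 175.
Without the tax, 295 − 4P = P + 175 gives 5P = 120, so P* = $24 and Q* = 199.
With the tax collected from suppliers, supply shifts: Qs = (P − 11.5) + 175.
Solving gives Q = 189.8 with buyers paying $26.3 and suppliers receiving $14.8 (the $11.5 wedge).
Burden on buyers: $2.3; on suppliers: $9.2. (They sum to $11.5.)
The less price-elastic side of the market bears the larger share of a per-unit tax.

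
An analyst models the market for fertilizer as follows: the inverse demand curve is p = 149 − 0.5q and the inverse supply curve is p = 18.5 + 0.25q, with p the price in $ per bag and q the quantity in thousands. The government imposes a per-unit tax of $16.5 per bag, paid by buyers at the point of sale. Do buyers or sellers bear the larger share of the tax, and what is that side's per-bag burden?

Rewrite in direct form: qd = 298 − 2p and qs = 4p − 74.
Before the tax: set 298 − 2p = 4p − 74 → p* = $62, q* = 174.
With the tax collected from buyers, demand (in seller-price terms) shifts: qd = 298 − 2(p + 16.5).
Solving gives q = 152 with buyers paying $73 and sellers receiving $56.5 (the $16.5 wedge).
Per-bag burden: buyers $11, sellers $5.5.
Buyers take the larger share because demand is less price-elastic here (demand slope 2 vs supply slope 4).

Buyers bear the larger share: $11 per bag.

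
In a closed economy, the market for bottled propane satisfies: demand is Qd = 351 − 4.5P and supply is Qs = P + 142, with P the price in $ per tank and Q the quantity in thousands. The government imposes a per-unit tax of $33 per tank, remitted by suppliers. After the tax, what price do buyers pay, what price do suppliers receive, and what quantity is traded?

Before the tax: set 351 − 4.5P = P + 142 → P* = $38, Q* = 180.
With the tax collected from suppliers, supply shifts: Qs = (P − 33) + 142.
Solving gives Q = 153 with buyers paying $44 and suppliers receiving $11 (the $33 wedge).
The less price-elastic side of the market bears the larger share of a per-unit tax.

Buyers pay $44; suppliers receive $11; quantity = 153.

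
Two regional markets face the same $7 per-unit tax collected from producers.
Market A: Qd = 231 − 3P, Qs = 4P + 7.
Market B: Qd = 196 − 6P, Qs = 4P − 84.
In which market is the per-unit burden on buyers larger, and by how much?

Market A: pre-tax P* = $32, Q* = 135; post-tax Q = 123; per-unit burden on buyers = $4.
Market B: pre-tax P* = $28, Q* = 28; post-tax Q = 11.2; per-unit burden on buyers = $2.8.
Difference: $4 vs $2.8 → market A is larger by $1.2.

Market A, by $1.2.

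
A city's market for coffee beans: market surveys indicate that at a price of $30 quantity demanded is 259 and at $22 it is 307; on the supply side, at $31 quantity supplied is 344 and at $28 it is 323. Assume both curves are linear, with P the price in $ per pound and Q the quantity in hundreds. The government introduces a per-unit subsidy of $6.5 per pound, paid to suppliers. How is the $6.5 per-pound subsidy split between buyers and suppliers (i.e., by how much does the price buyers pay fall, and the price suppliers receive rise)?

Buyers gain $3.5 per pound; suppliers gain $3 per pound.

Demand slope: (307 − 259)/(22 − 30) = -6, so Qd = 439 − 6P.
Supply slope: (323 − 344)/(28 − 31) = 7, so Qs = 7P + 127.
Before the subsidy: set 439 − 6P = 7P + 127 → P* = $24, Q* = 295.
With a per-unit subsidy paid to suppliers, each receives P + 6.5 per unit sold, so supply becomes Qs = 7(P + 6.5) + 127.
Solving gives Q = 316 with buyers paying $20.5 and suppliers receiving $27 (the $6.5 wedge).
Gain to buyers: $3.5; to suppliers: $3. (They sum to $6.5.)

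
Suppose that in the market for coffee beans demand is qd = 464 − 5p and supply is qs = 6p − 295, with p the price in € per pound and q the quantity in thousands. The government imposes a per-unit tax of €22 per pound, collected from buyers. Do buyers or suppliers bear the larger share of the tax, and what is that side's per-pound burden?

Before the tax: set 464 − 5p = 6p − 295 → p* = €69, q* = 119.
With the tax collected from buyers, demand (in seller-price terms) shifts: qd = 464 − 5(p + 22).
Solving gives q = 59 with buyers paying €81 and suppliers receiving €59 (the €22 wedge).
Per-pound burden: buyers €12, suppliers €10.
Buyers take the larger share because demand is less price-elastic here (demand slope 5 vs supply slope 6).

Buyers bear the larger share: €12 per pound.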